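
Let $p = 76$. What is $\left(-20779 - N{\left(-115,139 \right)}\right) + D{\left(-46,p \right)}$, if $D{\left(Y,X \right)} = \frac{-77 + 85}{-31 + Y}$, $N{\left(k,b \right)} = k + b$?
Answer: $- \frac{1601839}{77} \approx -20803.0$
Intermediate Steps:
$N{\left(k,b \right)} = b + k$
$D{\left(Y,X \right)} = \frac{8}{-31 + Y}$
$\left(-20779 - N{\left(-115,139 \right)}\right) + D{\left(-46,p \right)} = \left(-20779 - \left(139 - 115\right)\right) + \frac{8}{-31 - 46} = \left(-20779 - 24\right) + \frac{8}{-77} = \left(-20779 - 24\right) + 8 \left(- \frac{1}{77}\right) = -20803 - \frac{8}{77} = - \frac{1601839}{77}$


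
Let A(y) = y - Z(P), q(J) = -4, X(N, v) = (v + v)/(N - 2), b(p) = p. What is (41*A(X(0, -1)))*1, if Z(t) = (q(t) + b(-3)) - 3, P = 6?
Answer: 451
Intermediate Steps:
X(N, v) = 2*v/(-2 + N) (X(N, v) = (2*v)/(-2 + N) = 2*v/(-2 + N))
Z(t) = -10 (Z(t) = (-4 - 3) - 3 = -7 - 3 = -10)
A(y) = 10 + y (A(y) = y - 1*(-10) = y + 10 = 10 + y)
(41*A(X(0, -1)))*1 = (41*(10 + 2*(-1)/(-2 + 0)))*1 = (41*(10 + 2*(-1)/(-2)))*1 = (41*(10 + 2*(-1)*(-½)))*1 = (41*(10 + 1))*1 = (41*11)*1 = 451*1 = 451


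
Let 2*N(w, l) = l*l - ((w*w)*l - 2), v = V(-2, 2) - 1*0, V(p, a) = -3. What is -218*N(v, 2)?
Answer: 1308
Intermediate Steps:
v = -3 (v = -3 - 1*0 = -3 + 0 = -3)
N(w, l) = 1 + l**2/2 - l*w**2/2 (N(w, l) = (l*l - ((w*w)*l - 2))/2 = (l**2 - (w**2*l - 2))/2 = (l**2 - (l*w**2 - 2))/2 = (l**2 - (-2 + l*w**2))/2 = (l**2 + (2 - l*w**2))/2 = (2 + l**2 - l*w**2)/2 = 1 + l**2/2 - l*w**2/2)
-218*N(v, 2) = -218*(1 + (1/2)*2**2 - 1/2*2*(-3)**2) = -218*(1 + (1/2)*4 - 1/2*2*9) = -218*(1 + 2 - 9) = -218*(-6) = 1308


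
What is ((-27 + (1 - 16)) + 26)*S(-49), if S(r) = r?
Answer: 784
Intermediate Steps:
((-27 + (1 - 16)) + 26)*S(-49) = ((-27 + (1 - 16)) + 26)*(-49) = ((-27 - 15) + 26)*(-49) = (-42 + 26)*(-49) = -16*(-49) = 784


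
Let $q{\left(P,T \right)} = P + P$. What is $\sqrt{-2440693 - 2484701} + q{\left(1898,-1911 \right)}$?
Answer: $3796 + 3 i \sqrt{547266} \approx 3796.0 + 2219.3 i$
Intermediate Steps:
$q{\left(P,T \right)} = 2 P$
$\sqrt{-2440693 - 2484701} + q{\left(1898,-1911 \right)} = \sqrt{-2440693 - 2484701} + 2 \cdot 1898 = \sqrt{-4925394} + 3796 = 3 i \sqrt{547266} + 3796 = 3796 + 3 i \sqrt{547266}$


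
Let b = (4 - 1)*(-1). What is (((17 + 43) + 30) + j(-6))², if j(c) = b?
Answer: 7569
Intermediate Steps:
b = -3 (b = 3*(-1) = -3)
j(c) = -3
(((17 + 43) + 30) + j(-6))² = (((17 + 43) + 30) - 3)² = ((60 + 30) - 3)² = (90 - 3)² = 87² = 7569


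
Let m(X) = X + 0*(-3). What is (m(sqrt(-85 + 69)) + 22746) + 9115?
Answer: 31861 + 4*I ≈ 31861.0 + 4.0*I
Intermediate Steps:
m(X) = X (m(X) = X + 0 = X)
(m(sqrt(-85 + 69)) + 22746) + 9115 = (sqrt(-85 + 69) + 22746) + 9115 = (sqrt(-16) + 22746) + 9115 = (4*I + 22746) + 9115 = (22746 + 4*I) + 9115 = 31861 + 4*I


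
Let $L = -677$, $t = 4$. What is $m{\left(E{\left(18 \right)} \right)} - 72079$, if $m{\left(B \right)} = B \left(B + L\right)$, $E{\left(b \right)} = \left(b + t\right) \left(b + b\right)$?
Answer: $19001$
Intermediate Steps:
$E{\left(b \right)} = 2 b \left(4 + b\right)$ ($E{\left(b \right)} = \left(b + 4\right) \left(b + b\right) = \left(4 + b\right) 2 b = 2 b \left(4 + b\right)$)
$m{\left(B \right)} = B \left(-677 + B\right)$ ($m{\left(B \right)} = B \left(B - 677\right) = B \left(-677 + B\right)$)
$m{\left(E{\left(18 \right)} \right)} - 72079 = 2 \cdot 18 \left(4 + 18\right) \left(-677 + 2 \cdot 18 \left(4 + 18\right)\right) - 72079 = 2 \cdot 18 \cdot 22 \left(-677 + 2 \cdot 18 \cdot 22\right) - 72079 = 792 \left(-677 + 792\right) - 72079 = 792 \cdot 115 - 72079 = 91080 - 72079 = 19001$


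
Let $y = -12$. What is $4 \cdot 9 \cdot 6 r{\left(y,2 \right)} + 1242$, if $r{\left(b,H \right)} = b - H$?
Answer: $-1782$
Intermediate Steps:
$4 \cdot 9 \cdot 6 r{\left(y,2 \right)} + 1242 = 4 \cdot 9 \cdot 6 \left(-12 - 2\right) + 1242 = 36 \cdot 6 \left(-12 - 2\right) + 1242 = 216 \left(-14\right) + 1242 = -3024 + 1242 = -1782$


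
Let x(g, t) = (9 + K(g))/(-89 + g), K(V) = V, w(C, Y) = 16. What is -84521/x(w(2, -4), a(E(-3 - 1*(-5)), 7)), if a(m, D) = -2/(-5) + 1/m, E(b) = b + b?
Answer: 6170033/25 ≈ 2.4680e+5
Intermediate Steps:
E(b) = 2*b
a(m, D) = ⅖ + 1/m (a(m, D) = -2*(-⅕) + 1/m = ⅖ + 1/m)
x(g, t) = (9 + g)/(-89 + g)
-84521/x(w(2, -4), a(E(-3 - 1*(-5)), 7)) = -84521*(-89 + 16)/(9 + 16) = -84521/(25/(-73)) = -84521/((-1/73*25)) = -84521/(-25/73) = -84521*(-73/25) = 6170033/25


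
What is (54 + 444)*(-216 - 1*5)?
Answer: -110058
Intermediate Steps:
(54 + 444)*(-216 - 1*5) = 498*(-216 - 5) = 498*(-221) = -110058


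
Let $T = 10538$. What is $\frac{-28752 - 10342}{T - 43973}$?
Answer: $\frac{39094}{33435} \approx 1.1693$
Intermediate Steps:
$\frac{-28752 - 10342}{T - 43973} = \frac{-28752 - 10342}{10538 - 43973} = - \frac{39094}{-33435} = \left(-39094\right) \left(- \frac{1}{33435}\right) = \frac{39094}{33435}$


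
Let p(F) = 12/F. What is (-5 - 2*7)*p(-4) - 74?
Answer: -17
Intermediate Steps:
(-5 - 2*7)*p(-4) - 74 = (-5 - 2*7)*(12/(-4)) - 74 = (-5 - 14)*(12*(-1/4)) - 74 = -19*(-3) - 74 = 57 - 74 = -17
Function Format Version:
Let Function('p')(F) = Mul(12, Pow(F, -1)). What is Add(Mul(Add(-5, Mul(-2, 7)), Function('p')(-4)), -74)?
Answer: -17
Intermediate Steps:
Add(Mul(Add(-5, Mul(-2, 7)), Function('p')(-4)), -74) = Add(Mul(Add(-5, Mul(-2, 7)), Mul(12, Pow(-4, -1))), -74) = Add(Mul(Add(-5, -14), Mul(12, Rational(-1, 4))), -74) = Add(Mul(-19, -3), -74) = Add(57, -74) = -17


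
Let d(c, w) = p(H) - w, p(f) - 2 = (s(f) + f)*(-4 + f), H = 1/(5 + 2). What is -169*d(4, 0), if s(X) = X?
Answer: -7436/49 ≈ -151.76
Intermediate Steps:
H = ⅐ (H = 1/7 = ⅐ ≈ 0.14286)
p(f) = 2 + 2*f*(-4 + f) (p(f) = 2 + (f + f)*(-4 + f) = 2 + (2*f)*(-4 + f) = 2 + 2*f*(-4 + f))
d(c, w) = 44/49 - w (d(c, w) = (2 - 8*⅐ + 2*(⅐)²) - w = (2 - 8/7 + 2*(1/49)) - w = (2 - 8/7 + 2/49) - w = 44/49 - w)
-169*d(4, 0) = -169*(44/49 - 1*0) = -169*(44/49 + 0) = -169*44/49 = -7436/49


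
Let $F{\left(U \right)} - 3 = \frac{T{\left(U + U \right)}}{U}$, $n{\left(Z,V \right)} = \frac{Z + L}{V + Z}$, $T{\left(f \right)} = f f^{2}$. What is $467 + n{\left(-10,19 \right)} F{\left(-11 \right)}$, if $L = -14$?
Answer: $- \frac{6367}{3} \approx -2122.3$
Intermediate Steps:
$T{\left(f \right)} = f^{3}$
$n{\left(Z,V \right)} = \frac{-14 + Z}{V + Z}$ ($n{\left(Z,V \right)} = \frac{Z - 14}{V + Z} = \frac{-14 + Z}{V + Z}$)
$F{\left(U \right)} = 3 + 8 U^{2}$ ($F{\left(U \right)} = 3 + \frac{\left(U + U\right)^{3}}{U} = 3 + \frac{\left(2 U\right)^{3}}{U} = 3 + \frac{8 U^{3}}{U} = 3 + 8 U^{2}$)
$467 + n{\left(-10,19 \right)} F{\left(-11 \right)} = 467 + \frac{-14 - 10}{19 - 10} \left(3 + 8 \left(-11\right)^{2}\right) = 467 + \frac{1}{9} \left(-24\right) \left(3 + 8 \cdot 121\right) = 467 + \frac{1}{9} \left(-24\right) \left(3 + 968\right) = 467 - \frac{7768}{3} = - \frac{6367}{3}$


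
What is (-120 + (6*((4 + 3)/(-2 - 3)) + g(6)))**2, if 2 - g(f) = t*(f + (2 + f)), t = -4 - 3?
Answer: 20164/25 ≈ 806.56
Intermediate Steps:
t = -7
g(f) = 16 + 14*f (g(f) = 2 - (-7)*(f + (2 + f)) = 2 - (-7)*(2 + 2*f) = 2 - (-14 - 14*f) = 2 + (14 + 14*f) = 16 + 14*f)
(-120 + (6*((4 + 3)/(-2 - 3)) + g(6)))**2 = (-120 + (6*((4 + 3)/(-2 - 3)) + (16 + 14*6)))**2 = (-120 + (6*(7/(-5)) + (16 + 84)))**2 = (-120 + (6*(7*(-1/5)) + 100))**2 = (-120 + (6*(-7/5) + 100))**2 = (-120 + (-42/5 + 100))**2 = (-120 + 458/5)**2 = (-142/5)**2 = 20164/25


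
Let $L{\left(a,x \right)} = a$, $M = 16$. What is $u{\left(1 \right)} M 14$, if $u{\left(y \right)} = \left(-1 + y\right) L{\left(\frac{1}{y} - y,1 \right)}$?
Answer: $0$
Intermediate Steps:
$u{\left(y \right)} = \left(-1 + y\right) \left(\frac{1}{y} - y\right)$
$u{\left(1 \right)} M 14 = \left(1 + 1 - 1^{-1} - 1^{2}\right) 16 \cdot 14 = \left(1 + 1 - 1 - 1\right) 16 \cdot 14 = 0 \cdot 16 \cdot 14 = 0 \cdot 14 = 0$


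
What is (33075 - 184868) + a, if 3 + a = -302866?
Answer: -454662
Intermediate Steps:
a = -302869 (a = -3 - 302866 = -302869)
(33075 - 184868) + a = (33075 - 184868) - 302869 = -151793 - 302869 = -454662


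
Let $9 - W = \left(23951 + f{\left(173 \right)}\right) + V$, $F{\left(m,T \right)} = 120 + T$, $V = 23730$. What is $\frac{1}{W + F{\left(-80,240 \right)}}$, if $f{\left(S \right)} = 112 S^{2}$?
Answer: $- \frac{1}{3399360} \approx -2.9417 \cdot 10^{-7}$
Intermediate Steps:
$W = -3399720$ ($W = 9 - \left(\left(23951 + 112 \cdot 173^{2}\right) + 23730\right) = 9 - \left(\left(23951 + 112 \cdot 29929\right) + 23730\right) = 9 - \left(\left(23951 + 3352048\right) + 23730\right) = 9 - \left(3375999 + 23730\right) = 9 - 3399729 = -3399720$)
$\frac{1}{W + F{\left(-80,240 \right)}} = \frac{1}{-3399720 + \left(120 + 240\right)} = \frac{1}{-3399720 + 360} = \frac{1}{-3399360} = - \frac{1}{3399360}$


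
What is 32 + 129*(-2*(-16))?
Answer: 4160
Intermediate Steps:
32 + 129*(-2*(-16)) = 32 + 129*32 = 32 + 4128 = 4160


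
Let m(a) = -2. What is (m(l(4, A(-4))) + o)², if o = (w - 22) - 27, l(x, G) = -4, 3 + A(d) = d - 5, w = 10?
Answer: 1681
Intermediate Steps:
A(d) = -8 + d (A(d) = -3 + (d - 5) = -3 + (-5 + d) = -8 + d)
o = -39 (o = (10 - 22) - 27 = -12 - 27 = -39)
(m(l(4, A(-4))) + o)² = (-2 - 39)² = (-41)² = 1681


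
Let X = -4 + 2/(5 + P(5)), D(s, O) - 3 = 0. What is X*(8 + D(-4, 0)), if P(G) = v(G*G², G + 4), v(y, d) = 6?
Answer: -42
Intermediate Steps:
D(s, O) = 3 (D(s, O) = 3 + 0 = 3)
P(G) = 6
X = -42/11 (X = -4 + 2/(5 + 6) = -4 + 2/11 = -42/11 ≈ -3.8182)
X*(8 + D(-4, 0)) = -42*(8 + 3)/11 = -42/11*11 = -42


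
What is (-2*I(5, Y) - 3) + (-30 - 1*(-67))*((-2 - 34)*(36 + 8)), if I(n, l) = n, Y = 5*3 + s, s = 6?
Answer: -58621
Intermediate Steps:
Y = 21 (Y = 5*3 + 6 = 15 + 6 = 21)
(-2*I(5, Y) - 3) + (-30 - 1*(-67))*((-2 - 34)*(36 + 8)) = (-2*5 - 3) + (-30 - 1*(-67))*((-2 - 34)*(36 + 8)) = (-10 - 3) + (-30 + 67)*(-36*44) = -13 + 37*(-1584) = -13 - 58608 = -58621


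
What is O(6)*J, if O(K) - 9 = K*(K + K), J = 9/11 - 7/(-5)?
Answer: 9882/55 ≈ 179.67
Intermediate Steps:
J = 122/55 (J = 9*(1/11) - 7*(-⅕) = 9/11 + 7/5 = 122/55 ≈ 2.2182)
O(K) = 9 + 2*K² (O(K) = 9 + K*(K + K) = 9 + K*(2*K) = 9 + 2*K²)
O(6)*J = (9 + 2*6²)*(122/55) = (9 + 2*36)*(122/55) = (9 + 72)*(122/55) = 81*(122/55) = 9882/55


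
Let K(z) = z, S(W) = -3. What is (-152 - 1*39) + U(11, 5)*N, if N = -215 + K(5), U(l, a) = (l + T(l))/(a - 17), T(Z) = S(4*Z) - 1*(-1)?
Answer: -67/2 ≈ -33.500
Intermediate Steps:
T(Z) = -2 (T(Z) = -3 - 1*(-1) = -3 + 1 = -2)
U(l, a) = (-2 + l)/(-17 + a) (U(l, a) = (l - 2)/(a - 17) = (-2 + l)/(-17 + a))
N = -210 (N = -215 + 5 = -210)
(-152 - 1*39) + U(11, 5)*N = (-152 - 1*39) + ((-2 + 11)/(-17 + 5))*(-210) = (-152 - 39) + (9/(-12))*(-210) = -191 - 1/12*9*(-210) = -191 - ¾*(-210) = -191 + 315/2 = -67/2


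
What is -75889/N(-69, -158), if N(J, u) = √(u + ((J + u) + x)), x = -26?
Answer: 75889*I*√411/411 ≈ 3743.3*I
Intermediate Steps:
N(J, u) = √(-26 + J + 2*u) (N(J, u) = √(u + ((J + u) - 26)) = √(u + (-26 + J + u)) = √(-26 + J + 2*u))
-75889/N(-69, -158) = -75889/√(-26 - 69 + 2*(-158)) = -75889/√(-26 - 69 - 316) = -75889*(-I*√411/411) = -(-75889)*I*√411/411 = 75889*I*√411/411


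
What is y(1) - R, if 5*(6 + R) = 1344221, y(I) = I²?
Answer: -1344186/5 ≈ -2.6884e+5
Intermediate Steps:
R = 1344191/5 (R = -6 + (⅕)*1344221 = -6 + 1344221/5 = 1344191/5 ≈ 2.6884e+5)
y(1) - R = 1² - 1*1344191/5 = 1 - 1344191/5 = -1344186/5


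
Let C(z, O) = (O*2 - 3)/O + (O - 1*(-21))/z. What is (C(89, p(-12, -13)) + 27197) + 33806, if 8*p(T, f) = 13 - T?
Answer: 1085876737/17800 ≈ 61004.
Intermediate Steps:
p(T, f) = 13/8 - T/8 (p(T, f) = (13 - T)/8 = 13/8 - T/8)
C(z, O) = (-3 + 2*O)/O + (21 + O)/z (C(z, O) = (2*O - 3)/O + (O + 21)/z = (-3 + 2*O)/O + (21 + O)/z)
(C(89, p(-12, -13)) + 27197) + 33806 = ((2 - 3/(13/8 - 1/8*(-12)) + 21/89 + (13/8 - 1/8*(-12))/89) + 27197) + 33806 = ((2 - 3/(13/8 + 3/2) + 21*(1/89) + (13/8 + 3/2)*(1/89)) + 27197) + 33806 = ((2 - 3/25/8 + 21/89 + (25/8)*(1/89)) + 27197) + 33806 = ((2 - 3*8/25 + 21/89 + 25/712) + 27197) + 33806 = ((2 - 24/25 + 21/89 + 25/712) + 27197) + 33806 = (23337/17800 + 27197) + 33806 = 484129937/17800 + 33806 = 1085876737/17800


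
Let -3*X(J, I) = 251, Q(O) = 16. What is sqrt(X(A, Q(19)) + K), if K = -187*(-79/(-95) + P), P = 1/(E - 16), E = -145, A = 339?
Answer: I*sqrt(501115086465)/45885 ≈ 15.428*I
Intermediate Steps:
X(J, I) = -251/3 (X(J, I) = -1/3*251 = -251/3)
P = -1/161 (P = 1/(-145 - 16) = 1/(-161) = -1/161 ≈ -0.0062112)
K = -2360688/15295 (K = -187*(-79/(-95) - 1/161) = -187*(-79*(-1/95) - 1/161) = -187*(79/95 - 1/161) = -187*12624/15295 = -2360688/15295 ≈ -154.34)
sqrt(X(A, Q(19)) + K) = sqrt(-251/3 - 2360688/15295) = sqrt(-10921109/45885) = I*sqrt(501115086465)/45885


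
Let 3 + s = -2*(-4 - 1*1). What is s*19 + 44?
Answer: 177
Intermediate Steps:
s = 7 (s = -3 - 2*(-4 - 1*1) = -3 - 2*(-4 - 1) = -3 - 2*(-5) = -3 + 10 = 7)
s*19 + 44 = 7*19 + 44 = 133 + 44 = 177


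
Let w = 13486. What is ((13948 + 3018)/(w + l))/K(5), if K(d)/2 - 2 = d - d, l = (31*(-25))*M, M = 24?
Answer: -8483/10228 ≈ -0.82939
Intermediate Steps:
l = -18600 (l = (31*(-25))*24 = -775*24 = -18600)
K(d) = 4 (K(d) = 4 + 2*(d - d) = 4 + 2*0 = 4 + 0 = 4)
((13948 + 3018)/(w + l))/K(5) = ((13948 + 3018)/(13486 - 18600))/4 = (16966/(-5114))*(1/4) = (16966*(-1/5114))*(1/4) = -8483/2557*1/4 = -8483/10228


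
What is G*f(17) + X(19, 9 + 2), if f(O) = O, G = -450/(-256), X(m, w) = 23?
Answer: 6769/128 ≈ 52.883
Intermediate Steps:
G = 225/128 (G = -450*(-1/256) = 225/128 ≈ 1.7578)
G*f(17) + X(19, 9 + 2) = (225/128)*17 + 23 = 3825/128 + 23 = 6769/128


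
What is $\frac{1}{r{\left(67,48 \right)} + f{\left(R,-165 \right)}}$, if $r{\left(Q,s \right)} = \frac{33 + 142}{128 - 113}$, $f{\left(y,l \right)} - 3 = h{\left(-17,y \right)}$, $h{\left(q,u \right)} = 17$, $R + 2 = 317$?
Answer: $\frac{3}{95} \approx 0.031579$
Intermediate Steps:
$R = 315$ ($R = -2 + 317 = 315$)
$f{\left(y,l \right)} = 20$ ($f{\left(y,l \right)} = 3 + 17 = 20$)
$r{\left(Q,s \right)} = \frac{35}{3}$ ($r{\left(Q,s \right)} = \frac{175}{15} = 175 \cdot \frac{1}{15} = \frac{35}{3}$)
$\frac{1}{r{\left(67,48 \right)} + f{\left(R,-165 \right)}} = \frac{1}{\frac{35}{3} + 20} = \frac{1}{\frac{95}{3}} = \frac{3}{95}$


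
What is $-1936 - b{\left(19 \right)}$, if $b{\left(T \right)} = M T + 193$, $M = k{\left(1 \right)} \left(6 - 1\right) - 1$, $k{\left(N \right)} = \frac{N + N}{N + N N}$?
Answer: $-2205$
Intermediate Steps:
$k{\left(N \right)} = \frac{2 N}{N + N^{2}}$
$M = 4$ ($M = \frac{2}{1 + 1} \left(6 - 1\right) - 1 = \frac{2}{2} \left(6 - 1\right) - 1 = 2 \cdot \frac{1}{2} \cdot 5 - 1 = 1 \cdot 5 - 1 = 5 - 1 = 4$)
$b{\left(T \right)} = 193 + 4 T$ ($b{\left(T \right)} = 4 T + 193 = 193 + 4 T$)
$-1936 - b{\left(19 \right)} = -1936 - \left(193 + 4 \cdot 19\right) = -1936 - \left(193 + 76\right) = -1936 - 269 = -2205$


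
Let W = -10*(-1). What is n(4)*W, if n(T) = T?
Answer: 40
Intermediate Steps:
W = 10
n(4)*W = 4*10 = 40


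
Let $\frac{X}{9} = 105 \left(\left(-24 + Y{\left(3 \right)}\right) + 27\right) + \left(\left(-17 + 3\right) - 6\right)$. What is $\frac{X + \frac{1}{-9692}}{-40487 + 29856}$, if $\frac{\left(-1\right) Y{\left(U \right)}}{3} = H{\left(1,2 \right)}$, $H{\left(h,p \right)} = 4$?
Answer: $\frac{84175021}{103035652} \approx 0.81695$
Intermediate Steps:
$Y{\left(U \right)} = -12$ ($Y{\left(U \right)} = \left(-3\right) 4 = -12$)
$X = -8685$ ($X = 9 \left(105 \left(\left(-24 - 12\right) + 27\right) + \left(\left(-17 + 3\right) - 6\right)\right) = 9 \left(105 \left(-36 + 27\right) - 20\right) = 9 \left(105 \left(-9\right) - 20\right) = 9 \left(-945 - 20\right) = 9 \left(-965\right) = -8685$)
$\frac{X + \frac{1}{-9692}}{-40487 + 29856} = \frac{-8685 + \frac{1}{-9692}}{-40487 + 29856} = \frac{-8685 - \frac{1}{9692}}{-10631} = \left(- \frac{84175021}{9692}\right) \left(- \frac{1}{10631}\right) = \frac{84175021}{103035652}$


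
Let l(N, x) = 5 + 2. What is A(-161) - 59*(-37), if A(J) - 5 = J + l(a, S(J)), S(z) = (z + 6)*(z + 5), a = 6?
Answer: 2034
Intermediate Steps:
S(z) = (5 + z)*(6 + z) (S(z) = (6 + z)*(5 + z) = (5 + z)*(6 + z))
l(N, x) = 7
A(J) = 12 + J (A(J) = 5 + (J + 7) = 5 + (7 + J) = 12 + J)
A(-161) - 59*(-37) = (12 - 161) - 59*(-37) = -149 + 2183 = 2034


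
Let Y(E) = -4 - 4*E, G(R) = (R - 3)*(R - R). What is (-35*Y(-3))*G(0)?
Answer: 0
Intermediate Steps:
G(R) = 0 (G(R) = (-3 + R)*0 = 0)
(-35*Y(-3))*G(0) = -35*(-4 - 4*(-3))*0 = -35*(-4 + 12)*0 = -35*8*0 = -280*0 = 0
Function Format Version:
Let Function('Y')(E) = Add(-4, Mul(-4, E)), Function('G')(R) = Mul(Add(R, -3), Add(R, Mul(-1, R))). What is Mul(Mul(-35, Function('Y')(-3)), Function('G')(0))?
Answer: 0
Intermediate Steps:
Function('G')(R) = 0 (Function('G')(R) = Mul(Add(-3, R), 0) = 0)
Mul(Mul(-35, Function('Y')(-3)), Function('G')(0)) = Mul(Mul(-35, Add(-4, Mul(-4, -3))), 0) = Mul(Mul(-35, Add(-4, 12)), 0) = Mul(Mul(-35, 8), 0) = Mul(-280, 0) = 0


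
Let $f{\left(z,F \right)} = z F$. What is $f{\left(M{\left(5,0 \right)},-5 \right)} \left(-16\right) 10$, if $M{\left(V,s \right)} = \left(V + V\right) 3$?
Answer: $24000$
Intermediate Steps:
$M{\left(V,s \right)} = 6 V$ ($M{\left(V,s \right)} = 2 V 3 = 6 V$)
$f{\left(z,F \right)} = F z$
$f{\left(M{\left(5,0 \right)},-5 \right)} \left(-16\right) 10 = - 5 \cdot 6 \cdot 5 \left(-16\right) 10 = \left(-5\right) 30 \left(-16\right) 10 = \left(-150\right) \left(-16\right) 10 = 2400 \cdot 10 = 24000$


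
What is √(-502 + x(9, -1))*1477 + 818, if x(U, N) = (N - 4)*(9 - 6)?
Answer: 818 + 1477*I*√517 ≈ 818.0 + 33584.0*I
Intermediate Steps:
x(U, N) = -12 + 3*N (x(U, N) = (-4 + N)*3 = -12 + 3*N)
√(-502 + x(9, -1))*1477 + 818 = √(-502 + (-12 + 3*(-1)))*1477 + 818 = √(-502 + (-12 - 3))*1477 + 818 = √(-502 - 15)*1477 + 818 = √(-517)*1477 + 818 = (I*√517)*1477 + 818 = 1477*I*√517 + 818 = 818 + 1477*I*√517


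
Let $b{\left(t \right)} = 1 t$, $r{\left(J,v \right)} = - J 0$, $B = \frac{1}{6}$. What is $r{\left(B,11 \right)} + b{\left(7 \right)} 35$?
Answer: $245$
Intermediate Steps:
$B = \frac{1}{6} \approx 0.16667$
$r{\left(J,v \right)} = 0$
$b{\left(t \right)} = t$
$r{\left(B,11 \right)} + b{\left(7 \right)} 35 = 0 + 7 \cdot 35 = 0 + 245 = 245$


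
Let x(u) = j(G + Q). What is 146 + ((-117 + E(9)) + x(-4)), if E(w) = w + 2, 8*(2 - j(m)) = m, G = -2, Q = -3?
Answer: 341/8 ≈ 42.625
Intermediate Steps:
j(m) = 2 - m/8
x(u) = 21/8 (x(u) = 2 - (-2 - 3)/8 = 2 - ⅛*(-5) = 2 + 5/8 = 21/8)
E(w) = 2 + w
146 + ((-117 + E(9)) + x(-4)) = 146 + ((-117 + (2 + 9)) + 21/8) = 146 + ((-117 + 11) + 21/8) = 146 + (-106 + 21/8) = 146 - 827/8 = 341/8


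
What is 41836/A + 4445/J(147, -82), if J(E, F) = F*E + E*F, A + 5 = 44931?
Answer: 8253941/11051796 ≈ 0.74684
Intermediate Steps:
A = 44926 (A = -5 + 44931 = 44926)
J(E, F) = 2*E*F (J(E, F) = E*F + E*F = 2*E*F)
41836/A + 4445/J(147, -82) = 41836/44926 + 4445/((2*147*(-82))) = 41836*(1/44926) + 4445/(-24108) = 20918/22463 + 4445*(-1/24108) = 20918/22463 - 635/3444 = 8253941/11051796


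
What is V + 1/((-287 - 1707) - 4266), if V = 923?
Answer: 5777979/6260 ≈ 923.00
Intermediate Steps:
V + 1/((-287 - 1707) - 4266) = 923 + 1/((-287 - 1707) - 4266) = 923 + 1/(-1994 - 4266) = 923 + 1/(-6260) = 923 - 1/6260 = 5777979/6260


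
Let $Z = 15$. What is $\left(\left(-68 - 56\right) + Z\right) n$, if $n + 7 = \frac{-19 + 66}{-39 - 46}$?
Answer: $\frac{69978}{85} \approx 823.27$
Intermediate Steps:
$n = - \frac{642}{85}$ ($n = -7 + \frac{-19 + 66}{-39 - 46} = -7 + \frac{47}{-85} = -7 + 47 \left(- \frac{1}{85}\right) = -7 - \frac{47}{85} = - \frac{642}{85} \approx -7.5529$)
$\left(\left(-68 - 56\right) + Z\right) n = \left(\left(-68 - 56\right) + 15\right) \left(- \frac{642}{85}\right) = \left(-124 + 15\right) \left(- \frac{642}{85}\right) = \left(-109\right) \left(- \frac{642}{85}\right) = \frac{69978}{85}$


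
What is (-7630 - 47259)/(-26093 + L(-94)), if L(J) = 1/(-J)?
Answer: 5159566/2452741 ≈ 2.1036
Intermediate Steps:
L(J) = -1/J
(-7630 - 47259)/(-26093 + L(-94)) = (-7630 - 47259)/(-26093 - 1/(-94)) = -54889/(-26093 - 1*(-1/94)) = -54889/(-26093 + 1/94) = -54889/(-2452741/94) = -54889*(-94/2452741) = 5159566/2452741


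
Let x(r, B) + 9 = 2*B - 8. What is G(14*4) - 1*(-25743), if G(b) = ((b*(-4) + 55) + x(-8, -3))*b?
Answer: 14991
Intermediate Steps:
x(r, B) = -17 + 2*B (x(r, B) = -9 + (2*B - 8) = -9 + (-8 + 2*B) = -17 + 2*B)
G(b) = b*(32 - 4*b) (G(b) = ((b*(-4) + 55) + (-17 + 2*(-3)))*b = ((-4*b + 55) + (-17 - 6))*b = ((55 - 4*b) - 23)*b = (32 - 4*b)*b = b*(32 - 4*b))
G(14*4) - 1*(-25743) = 4*(14*4)*(8 - 14*4) - 1*(-25743) = 4*56*(8 - 1*56) + 25743 = 4*56*(8 - 56) + 25743 = 4*56*(-48) + 25743 = -10752 + 25743 = 14991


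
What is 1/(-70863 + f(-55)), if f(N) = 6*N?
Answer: -1/71193 ≈ -1.4046e-5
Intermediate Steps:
1/(-70863 + f(-55)) = 1/(-70863 + 6*(-55)) = 1/(-70863 - 330) = 1/(-71193) = -1/71193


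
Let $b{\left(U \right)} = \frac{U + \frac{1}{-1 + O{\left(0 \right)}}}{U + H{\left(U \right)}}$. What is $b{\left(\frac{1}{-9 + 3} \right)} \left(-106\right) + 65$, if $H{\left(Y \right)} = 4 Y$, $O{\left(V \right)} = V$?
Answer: $- \frac{417}{5} \approx -83.4$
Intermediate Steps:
$b{\left(U \right)} = \frac{-1 + U}{5 U}$ ($b{\left(U \right)} = \frac{U + \frac{1}{-1 + 0}}{U + 4 U} = \frac{U + \frac{1}{-1}}{5 U} = \left(U - 1\right) \frac{1}{5 U} = \left(-1 + U\right) \frac{1}{5 U} = \frac{-1 + U}{5 U}$)
$b{\left(\frac{1}{-9 + 3} \right)} \left(-106\right) + 65 = \frac{-1 + \frac{1}{-9 + 3}}{5 \frac{1}{-9 + 3}} \left(-106\right) + 65 = \frac{-1 + \frac{1}{-6}}{5 \frac{1}{-6}} \left(-106\right) + 65 = \frac{-1 - \frac{1}{6}}{5 \left(- \frac{1}{6}\right)} \left(-106\right) + 65 = \frac{1}{5} \left(-6\right) \left(- \frac{7}{6}\right) \left(-106\right) + 65 = \frac{7}{5} \left(-106\right) + 65 = - \frac{742}{5} + 65 = - \frac{417}{5}$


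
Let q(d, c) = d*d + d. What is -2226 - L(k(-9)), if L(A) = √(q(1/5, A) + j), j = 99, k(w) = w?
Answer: -2226 - √2481/5 ≈ -2236.0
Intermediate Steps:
q(d, c) = d + d² (q(d, c) = d² + d = d + d²)
L(A) = √2481/5 (L(A) = √((1 + 1/5)/5 + 99) = √((1 + ⅕)/5 + 99) = √((⅕)*(6/5) + 99) = √(6/25 + 99) = √(2481/25) = √2481/5)
-2226 - L(k(-9)) = -2226 - √2481/5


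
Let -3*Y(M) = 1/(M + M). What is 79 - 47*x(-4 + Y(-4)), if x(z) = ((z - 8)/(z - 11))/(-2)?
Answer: 70211/718 ≈ 97.787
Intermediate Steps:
Y(M) = -1/(6*M) (Y(M) = -1/(3*(M + M)) = -1/(2*M)/3 = -1/(6*M))
x(z) = -(-8 + z)/(2*(-11 + z)) (x(z) = ((-8 + z)/(-11 + z))*(-1/2) = -(-8 + z)/(2*(-11 + z)))
79 - 47*x(-4 + Y(-4)) = 79 - 47*(8 - (-4 - 1/6/(-4)))/(2*(-11 + (-4 - 1/6/(-4)))) = 79 - 47*(8 - (-4 - 1/6*(-1/4)))/(2*(-11 + (-4 - 1/6*(-1/4)))) = 79 - 47*(8 - (-4 + 1/24))/(2*(-11 + (-4 + 1/24))) = 79 - 47*(8 - 1*(-95/24))/(2*(-11 - 95/24)) = 79 - 47*(8 + 95/24)/(2*(-359/24)) = 79 - 47*(-24)*287/(2*359*24) = 79 - 47*(-287/718) = 79 + 13489/718 = 70211/718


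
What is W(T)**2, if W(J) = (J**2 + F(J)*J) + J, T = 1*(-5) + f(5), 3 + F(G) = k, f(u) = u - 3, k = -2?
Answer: 441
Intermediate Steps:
f(u) = -3 + u
F(G) = -5 (F(G) = -3 - 2 = -5)
T = -3 (T = 1*(-5) + (-3 + 5) = -5 + 2 = -3)
W(J) = J**2 - 4*J (W(J) = (J**2 - 5*J) + J = J**2 - 4*J)
W(T)**2 = (-3*(-4 - 3))**2 = (-3*(-7))**2 = 21**2 = 441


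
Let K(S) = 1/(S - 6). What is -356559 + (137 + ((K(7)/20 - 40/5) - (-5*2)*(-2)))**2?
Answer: -137866839/400 ≈ -3.4467e+5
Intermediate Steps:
K(S) = 1/(-6 + S)
-356559 + (137 + ((K(7)/20 - 40/5) - (-5*2)*(-2)))**2 = -356559 + (137 + ((1/((-6 + 7)*20) - 40/5) - (-5*2)*(-2)))**2 = -356559 + (137 + (((1/20)/1 - 40*1/5) - (-10)*(-2)))**2 = -356559 + (137 + ((1*(1/20) - 8) - 1*20))**2 = -356559 + (137 + ((1/20 - 8) - 20))**2 = -356559 + (137 + (-159/20 - 20))**2 = -356559 + (137 - 559/20)**2 = -356559 + (2181/20)**2 = -356559 + 4756761/400 = -137866839/400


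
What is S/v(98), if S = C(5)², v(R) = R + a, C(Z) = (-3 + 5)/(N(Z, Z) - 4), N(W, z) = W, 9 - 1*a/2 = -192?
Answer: 1/125 ≈ 0.0080000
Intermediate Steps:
a = 402 (a = 18 - 2*(-192) = 18 + 384 = 402)
C(Z) = 2/(-4 + Z) (C(Z) = (-3 + 5)/(Z - 4) = 2/(-4 + Z))
v(R) = 402 + R (v(R) = R + 402 = 402 + R)
S = 4 (S = (2/(-4 + 5))² = (2/1)² = (2*1)² = 2² = 4)
S/v(98) = 4/(402 + 98) = 4/500 = 4*(1/500) = 1/125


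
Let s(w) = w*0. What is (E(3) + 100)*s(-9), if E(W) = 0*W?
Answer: 0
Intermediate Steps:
s(w) = 0
E(W) = 0
(E(3) + 100)*s(-9) = (0 + 100)*0 = 100*0 = 0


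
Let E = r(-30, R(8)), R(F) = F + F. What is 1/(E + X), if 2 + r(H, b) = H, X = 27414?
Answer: 1/27382 ≈ 3.6520e-5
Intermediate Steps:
R(F) = 2*F
r(H, b) = -2 + H
E = -32 (E = -2 - 30 = -32)
1/(E + X) = 1/(-32 + 27414) = 1/27382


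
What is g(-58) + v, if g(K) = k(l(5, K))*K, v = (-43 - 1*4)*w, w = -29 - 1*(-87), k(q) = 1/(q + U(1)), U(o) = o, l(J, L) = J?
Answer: -8207/3 ≈ -2735.7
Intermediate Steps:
k(q) = 1/(1 + q) (k(q) = 1/(q + 1) = 1/(1 + q))
w = 58 (w = -29 + 87 = 58)
v = -2726 (v = (-43 - 1*4)*58 = (-43 - 4)*58 = -47*58 = -2726)
g(K) = K/6 (g(K) = K/(1 + 5) = K/6)
g(-58) + v = (⅙)*(-58) - 2726 = -29/3 - 2726 = -8207/3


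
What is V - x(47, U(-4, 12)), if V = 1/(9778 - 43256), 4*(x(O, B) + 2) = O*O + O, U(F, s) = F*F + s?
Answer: -18814637/33478 ≈ -562.00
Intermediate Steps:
U(F, s) = s + F² (U(F, s) = F² + s = s + F²)
x(O, B) = -2 + O/4 + O²/4 (x(O, B) = -2 + (O*O + O)/4 = -2 + (O² + O)/4 = -2 + (O + O²)/4 = -2 + (O/4 + O²/4) = -2 + O/4 + O²/4)
V = -1/33478 (V = 1/(-33478) = -1/33478 ≈ -2.9870e-5)
V - x(47, U(-4, 12)) = -1/33478 - (-2 + (¼)*47 + (¼)*47²) = -1/33478 - (-2 + 47/4 + (¼)*2209) = -1/33478 - (-2 + 47/4 + 2209/4) = -1/33478 - 1*562 = -1/33478 - 562 = -18814637/33478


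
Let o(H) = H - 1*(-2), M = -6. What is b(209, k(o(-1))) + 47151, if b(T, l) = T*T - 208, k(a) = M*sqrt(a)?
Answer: 90624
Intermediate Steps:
o(H) = 2 + H (o(H) = H + 2 = 2 + H)
k(a) = -6*sqrt(a)
b(T, l) = -208 + T**2 (b(T, l) = T**2 - 208 = -208 + T**2)
b(209, k(o(-1))) + 47151 = (-208 + 209**2) + 47151 = (-208 + 43681) + 47151 = 43473 + 47151 = 90624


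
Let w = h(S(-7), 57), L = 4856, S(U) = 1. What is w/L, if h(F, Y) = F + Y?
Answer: 29/2428 ≈ 0.011944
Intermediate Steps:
w = 58 (w = 1 + 57 = 58)
w/L = 58/4856 = 58*(1/4856) = 29/2428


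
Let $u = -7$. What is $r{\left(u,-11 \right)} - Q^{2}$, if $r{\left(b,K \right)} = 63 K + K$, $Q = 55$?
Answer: $-3729$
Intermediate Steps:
$r{\left(b,K \right)} = 64 K$
$r{\left(u,-11 \right)} - Q^{2} = 64 \left(-11\right) - 55^{2} = -704 - 3025 = -3729$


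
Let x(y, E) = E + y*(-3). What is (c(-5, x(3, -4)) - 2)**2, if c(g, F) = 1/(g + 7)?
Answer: 9/4 ≈ 2.2500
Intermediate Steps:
x(y, E) = E - 3*y
c(g, F) = 1/(7 + g)
(c(-5, x(3, -4)) - 2)**2 = (1/(7 - 5) - 2)**2 = (1/2 - 2)**2 = (-3/2)**2 = 9/4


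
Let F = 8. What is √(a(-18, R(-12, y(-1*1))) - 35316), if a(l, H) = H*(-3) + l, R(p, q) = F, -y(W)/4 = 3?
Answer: I*√35358 ≈ 188.04*I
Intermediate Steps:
y(W) = -12 (y(W) = -4*3 = -12)
R(p, q) = 8
a(l, H) = l - 3*H (a(l, H) = -3*H + l = l - 3*H)
√(a(-18, R(-12, y(-1*1))) - 35316) = √((-18 - 3*8) - 35316) = √((-18 - 24) - 35316) = √(-42 - 35316) = √(-35358) = I*√35358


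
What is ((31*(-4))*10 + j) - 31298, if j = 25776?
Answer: -6762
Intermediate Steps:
((31*(-4))*10 + j) - 31298 = ((31*(-4))*10 + 25776) - 31298 = (-124*10 + 25776) - 31298 = (-1240 + 25776) - 31298 = 24536 - 31298 = -6762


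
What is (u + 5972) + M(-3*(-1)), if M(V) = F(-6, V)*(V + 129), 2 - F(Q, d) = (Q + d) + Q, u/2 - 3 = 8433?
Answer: 24296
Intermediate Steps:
u = 16872 (u = 6 + 2*8433 = 6 + 16866 = 16872)
F(Q, d) = 2 - d - 2*Q (F(Q, d) = 2 - ((Q + d) + Q) = 2 - (d + 2*Q) = 2 + (-d - 2*Q) = 2 - d - 2*Q)
M(V) = (14 - V)*(129 + V) (M(V) = (2 - V - 2*(-6))*(V + 129) = (2 - V + 12)*(129 + V) = (14 - V)*(129 + V))
(u + 5972) + M(-3*(-1)) = (16872 + 5972) - (-14 - 3*(-1))*(129 - 3*(-1)) = 22844 - (-14 + 3)*(129 + 3) = 22844 - 1*(-11)*132 = 22844 + 1452 = 24296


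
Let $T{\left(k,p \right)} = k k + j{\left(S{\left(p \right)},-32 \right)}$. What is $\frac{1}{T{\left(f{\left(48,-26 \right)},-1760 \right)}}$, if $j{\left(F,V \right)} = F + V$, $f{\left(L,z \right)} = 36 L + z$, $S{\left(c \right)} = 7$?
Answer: $\frac{1}{2896779} \approx 3.4521 \cdot 10^{-7}$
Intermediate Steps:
$f{\left(L,z \right)} = z + 36 L$
$T{\left(k,p \right)} = -25 + k^{2}$ ($T{\left(k,p \right)} = k k + \left(7 - 32\right) = k^{2} - 25 = -25 + k^{2}$)
$\frac{1}{T{\left(f{\left(48,-26 \right)},-1760 \right)}} = \frac{1}{-25 + \left(-26 + 36 \cdot 48\right)^{2}} = \frac{1}{-25 + \left(-26 + 1728\right)^{2}} = \frac{1}{-25 + 1702^{2}} = \frac{1}{-25 + 2896804} = \frac{1}{2896779}$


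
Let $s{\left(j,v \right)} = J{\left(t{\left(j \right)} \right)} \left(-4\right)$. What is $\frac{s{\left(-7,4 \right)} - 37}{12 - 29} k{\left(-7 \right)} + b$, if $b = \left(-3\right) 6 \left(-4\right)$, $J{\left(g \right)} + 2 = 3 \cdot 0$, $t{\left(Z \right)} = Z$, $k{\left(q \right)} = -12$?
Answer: $\frac{876}{17} \approx 51.529$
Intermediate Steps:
$J{\left(g \right)} = -2$ ($J{\left(g \right)} = -2 + 3 \cdot 0 = -2 + 0 = -2$)
$s{\left(j,v \right)} = 8$ ($s{\left(j,v \right)} = \left(-2\right) \left(-4\right) = 8$)
$b = 72$ ($b = \left(-18\right) \left(-4\right) = 72$)
$\frac{s{\left(-7,4 \right)} - 37}{12 - 29} k{\left(-7 \right)} + b = \frac{8 - 37}{12 - 29} \left(-12\right) + 72 = - \frac{29}{-17} \left(-12\right) + 72 = \left(-29\right) \left(- \frac{1}{17}\right) \left(-12\right) + 72 = \frac{29}{17} \left(-12\right) + 72 = - \frac{348}{17} + 72 = \frac{876}{17}$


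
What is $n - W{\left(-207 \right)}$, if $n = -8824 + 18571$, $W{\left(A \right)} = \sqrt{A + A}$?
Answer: $9747 - 3 i \sqrt{46} \approx 9747.0 - 20.347 i$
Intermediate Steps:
$W{\left(A \right)} = \sqrt{2} \sqrt{A}$ ($W{\left(A \right)} = \sqrt{2 A} = \sqrt{2} \sqrt{A}$)
$n = 9747$
$n - W{\left(-207 \right)} = 9747 - \sqrt{2} \sqrt{-207} = 9747 - \sqrt{2} \cdot 3 i \sqrt{23} = 9747 - 3 i \sqrt{46}$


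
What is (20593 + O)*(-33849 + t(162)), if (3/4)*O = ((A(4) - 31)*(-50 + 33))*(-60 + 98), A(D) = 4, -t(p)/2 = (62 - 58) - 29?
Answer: -1482052351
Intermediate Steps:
t(p) = 50 (t(p) = -2*((62 - 58) - 29) = -2*(4 - 29) = -2*(-25) = 50)
O = 23256 (O = 4*(((4 - 31)*(-50 + 33))*(-60 + 98))/3 = 4*(-27*(-17)*38)/3 = 4*(459*38)/3 = (4/3)*17442 = 23256)
(20593 + O)*(-33849 + t(162)) = (20593 + 23256)*(-33849 + 50) = 43849*(-33799) = -1482052351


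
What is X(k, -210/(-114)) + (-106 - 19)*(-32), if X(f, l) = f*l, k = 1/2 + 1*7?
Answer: 152525/38 ≈ 4013.8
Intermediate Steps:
k = 15/2 (k = ½ + 7 = 15/2 ≈ 7.5000)
X(k, -210/(-114)) + (-106 - 19)*(-32) = 15*(-210/(-114))/2 + (-106 - 19)*(-32) = 15*(-210*(-1/114))/2 - 125*(-32) = (15/2)*(35/19) + 4000 = 525/38 + 4000 = 152525/38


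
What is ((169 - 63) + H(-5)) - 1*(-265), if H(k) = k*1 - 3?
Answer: 363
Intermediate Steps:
H(k) = -3 + k (H(k) = k - 3 = -3 + k)
((169 - 63) + H(-5)) - 1*(-265) = ((169 - 63) + (-3 - 5)) - 1*(-265) = (106 - 8) + 265 = 98 + 265 = 363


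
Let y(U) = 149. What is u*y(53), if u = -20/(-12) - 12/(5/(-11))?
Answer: 62729/15 ≈ 4181.9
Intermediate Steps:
u = 421/15 (u = -20*(-1/12) - 12/(5*(-1/11)) = 5/3 - 12/(-5/11) = 5/3 - 12*(-11/5) = 5/3 + 132/5 = 421/15 ≈ 28.067)
u*y(53) = (421/15)*149 = 62729/15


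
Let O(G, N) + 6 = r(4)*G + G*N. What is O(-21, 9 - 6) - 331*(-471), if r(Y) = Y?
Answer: 155748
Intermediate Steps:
O(G, N) = -6 + 4*G + G*N (O(G, N) = -6 + (4*G + G*N) = -6 + 4*G + G*N)
O(-21, 9 - 6) - 331*(-471) = (-6 + 4*(-21) - 21*(9 - 6)) - 331*(-471) = (-6 - 84 - 21*3) + 155901 = (-6 - 84 - 63) + 155901 = -153 + 155901 = 155748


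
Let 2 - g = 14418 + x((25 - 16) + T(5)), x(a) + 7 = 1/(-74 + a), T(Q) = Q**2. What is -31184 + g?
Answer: -1823719/40 ≈ -45593.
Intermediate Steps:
x(a) = -7 + 1/(-74 + a)
g = -576359/40 (g = 2 - (14418 + (519 - 7*((25 - 16) + 5**2))/(-74 + ((25 - 16) + 5**2))) = 2 - (14418 + (519 - 7*(9 + 25))/(-74 + (9 + 25))) = 2 - (14418 + (519 - 7*34)/(-74 + 34)) = 2 - (14418 + (519 - 238)/(-40)) = 2 - (14418 - 1/40*281) = 2 - (14418 - 281/40) = 2 - 1*576439/40 = 2 - 576439/40 = -576359/40 ≈ -14409.)
-31184 + g = -31184 - 576359/40 = -1823719/40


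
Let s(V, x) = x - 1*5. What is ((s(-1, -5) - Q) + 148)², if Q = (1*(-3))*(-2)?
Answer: 17424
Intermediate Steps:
Q = 6 (Q = -3*(-2) = 6)
s(V, x) = -5 + x (s(V, x) = x - 5 = -5 + x)
((s(-1, -5) - Q) + 148)² = (((-5 - 5) - 1*6) + 148)² = ((-10 - 6) + 148)² = (-16 + 148)² = 132² = 17424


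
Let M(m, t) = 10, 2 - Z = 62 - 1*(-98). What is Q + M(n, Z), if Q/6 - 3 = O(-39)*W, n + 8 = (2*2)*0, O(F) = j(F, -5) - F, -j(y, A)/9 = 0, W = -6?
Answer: -1376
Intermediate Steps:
j(y, A) = 0 (j(y, A) = -9*0 = 0)
O(F) = -F (O(F) = 0 - F = -F)
Z = -158 (Z = 2 - (62 - 1*(-98)) = 2 - (62 + 98) = 2 - 1*160 = 2 - 160 = -158)
n = -8 (n = -8 + (2*2)*0 = -8 + 4*0 = -8 + 0 = -8)
Q = -1386 (Q = 18 + 6*(-1*(-39)*(-6)) = 18 + 6*(39*(-6)) = 18 + 6*(-234) = 18 - 1404 = -1386)
Q + M(n, Z) = -1386 + 10 = -1376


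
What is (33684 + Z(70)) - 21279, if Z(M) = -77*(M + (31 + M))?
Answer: -762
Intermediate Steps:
Z(M) = -2387 - 154*M (Z(M) = -77*(31 + 2*M) = -2387 - 154*M)
(33684 + Z(70)) - 21279 = (33684 + (-2387 - 154*70)) - 21279 = (33684 + (-2387 - 10780)) - 21279 = (33684 - 13167) - 21279 = 20517 - 21279 = -762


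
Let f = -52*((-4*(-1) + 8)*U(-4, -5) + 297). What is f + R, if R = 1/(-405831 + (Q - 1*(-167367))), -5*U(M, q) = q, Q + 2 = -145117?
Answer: -6163411645/383583 ≈ -16068.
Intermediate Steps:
Q = -145119 (Q = -2 - 145117 = -145119)
U(M, q) = -q/5
R = -1/383583 (R = 1/(-405831 + (-145119 - 1*(-167367))) = 1/(-405831 + (-145119 + 167367)) = 1/(-405831 + 22248) = 1/(-383583) = -1/383583 ≈ -2.6070e-6)
f = -16068 (f = -52*((-4*(-1) + 8)*(-⅕*(-5)) + 297) = -52*((4 + 8)*1 + 297) = -52*(12*1 + 297) = -52*(12 + 297) = -52*309 = -16068)
f + R = -16068 - 1/383583 = -6163411645/383583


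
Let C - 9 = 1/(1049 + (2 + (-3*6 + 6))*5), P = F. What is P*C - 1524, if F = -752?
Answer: -8284460/999 ≈ -8292.8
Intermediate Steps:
P = -752
C = 8992/999 (C = 9 + 1/(1049 + (2 + (-3*6 + 6))*5) = 9 + 1/(1049 + (2 + (-18 + 6))*5) = 9 + 1/(1049 + (2 - 12)*5) = 9 + 1/(1049 - 10*5) = 9 + 1/(1049 - 50) = 9 + 1/999 = 8992/999 ≈ 9.0010)
P*C - 1524 = -752*8992/999 - 1524 = -6761984/999 - 1524 = -8284460/999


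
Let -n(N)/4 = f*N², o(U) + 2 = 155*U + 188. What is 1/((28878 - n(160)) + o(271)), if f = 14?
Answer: 1/1504669 ≈ 6.6460e-7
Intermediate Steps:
o(U) = 186 + 155*U (o(U) = -2 + (155*U + 188) = -2 + (188 + 155*U) = 186 + 155*U)
n(N) = -56*N²
1/((28878 - n(160)) + o(271)) = 1/((28878 - (-56)*160²) + (186 + 155*271)) = 1/((28878 - (-56)*25600) + (186 + 42005)) = 1/((28878 - 1*(-1433600)) + 42191) = 1/((28878 + 1433600) + 42191) = 1/(1462478 + 42191) = 1/1504669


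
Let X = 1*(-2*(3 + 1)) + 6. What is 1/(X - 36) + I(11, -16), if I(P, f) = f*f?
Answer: 9727/38 ≈ 255.97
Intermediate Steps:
I(P, f) = f²
X = -2 (X = 1*(-2*4) + 6 = 1*(-8) + 6 = -8 + 6 = -2)
1/(X - 36) + I(11, -16) = 1/(-2 - 36) + (-16)² = 1/(-38) + 256 = -1/38 + 256 = 9727/38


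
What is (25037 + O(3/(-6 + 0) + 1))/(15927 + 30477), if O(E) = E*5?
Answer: 16693/30936 ≈ 0.53960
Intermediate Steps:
O(E) = 5*E
(25037 + O(3/(-6 + 0) + 1))/(15927 + 30477) = (25037 + 5*(3/(-6 + 0) + 1))/(15927 + 30477) = (25037 + 5*(3/(-6) + 1))/46404 = (25037 + 5*(-1/6*3 + 1))*(1/46404) = (25037 + 5*(-1/2 + 1))*(1/46404) = (25037 + 5*(1/2))*(1/46404) = (25037 + 5/2)*(1/46404) = (50079/2)*(1/46404) = 16693/30936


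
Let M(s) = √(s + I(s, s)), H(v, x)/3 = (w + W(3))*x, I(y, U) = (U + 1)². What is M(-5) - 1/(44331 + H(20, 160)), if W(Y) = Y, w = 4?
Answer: -1/47691 + √11 ≈ 3.3166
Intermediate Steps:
I(y, U) = (1 + U)²
H(v, x) = 21*x (H(v, x) = 3*((4 + 3)*x) = 3*(7*x) = 21*x)
M(s) = √(s + (1 + s)²)
M(-5) - 1/(44331 + H(20, 160)) = √(-5 + (1 - 5)²) - 1/(44331 + 21*160) = √(-5 + (-4)²) - 1/(44331 + 3360) = √(-5 + 16) - 1/47691 = √11 - 1*1/47691 = √11 - 1/47691 = -1/47691 + √11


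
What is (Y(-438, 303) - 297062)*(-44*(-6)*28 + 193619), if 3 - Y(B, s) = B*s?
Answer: -33035152795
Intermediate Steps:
Y(B, s) = 3 - B*s
(Y(-438, 303) - 297062)*(-44*(-6)*28 + 193619) = ((3 - 1*(-438)*303) - 297062)*(-44*(-6)*28 + 193619) = ((3 + 132714) - 297062)*(264*28 + 193619) = (132717 - 297062)*(7392 + 193619) = -164345*201011 = -33035152795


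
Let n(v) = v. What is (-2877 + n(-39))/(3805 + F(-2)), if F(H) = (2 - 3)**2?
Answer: -1458/1903 ≈ -0.76616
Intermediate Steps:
F(H) = 1 (F(H) = (-1)**2 = 1)
(-2877 + n(-39))/(3805 + F(-2)) = (-2877 - 39)/(3805 + 1) = -2916/3806 = -2916*1/3806 = -1458/1903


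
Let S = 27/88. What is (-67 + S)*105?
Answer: -616245/88 ≈ -7002.8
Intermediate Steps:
S = 27/88 (S = 27*(1/88) = 27/88 ≈ 0.30682)
(-67 + S)*105 = (-67 + 27/88)*105 = -5869/88*105 = -616245/88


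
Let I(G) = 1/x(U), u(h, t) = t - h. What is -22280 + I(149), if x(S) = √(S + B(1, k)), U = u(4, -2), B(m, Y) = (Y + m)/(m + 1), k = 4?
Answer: -22280 - I*√14/7 ≈ -22280.0 - 0.53452*I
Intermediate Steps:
B(m, Y) = (Y + m)/(1 + m)
U = -6 (U = -2 - 1*4 = -2 - 4 = -6)
x(S) = √(5/2 + S) (x(S) = √(S + (4 + 1)/(1 + 1)) = √(S + 5/2) = √(5/2 + S))
I(G) = -I*√14/7 (I(G) = 1/(√(10 + 4*(-6))/2) = 1/(√(10 - 24)/2) = 1/(√(-14)/2) = 1/((I*√14)/2) = 1/(I*√14/2) = -I*√14/7)
-22280 + I(149) = -22280 - I*√14/7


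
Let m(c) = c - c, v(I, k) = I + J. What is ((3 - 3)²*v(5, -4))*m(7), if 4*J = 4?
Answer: 0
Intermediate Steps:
J = 1 (J = (¼)*4 = 1)
v(I, k) = 1 + I (v(I, k) = I + 1 = 1 + I)
m(c) = 0
((3 - 3)²*v(5, -4))*m(7) = ((3 - 3)²*(1 + 5))*0 = (0²*6)*0 = (0*6)*0 = 0*0 = 0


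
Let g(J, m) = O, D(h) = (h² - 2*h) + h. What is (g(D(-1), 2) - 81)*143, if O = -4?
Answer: -12155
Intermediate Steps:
D(h) = h² - h
g(J, m) = -4
(g(D(-1), 2) - 81)*143 = (-4 - 81)*143 = -85*143 = -12155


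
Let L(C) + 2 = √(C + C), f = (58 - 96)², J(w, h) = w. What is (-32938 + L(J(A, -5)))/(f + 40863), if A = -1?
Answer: -32940/42307 + I*√2/42307 ≈ -0.77859 + 3.3427e-5*I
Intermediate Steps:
f = 1444 (f = (-38)² = 1444)
L(C) = -2 + √2*√C (L(C) = -2 + √(C + C) = -2 + √(2*C) = -2 + √2*√C)
(-32938 + L(J(A, -5)))/(f + 40863) = (-32938 + (-2 + √2*√(-1)))/(1444 + 40863) = (-32938 + (-2 + √2*I))/42307 = (-32938 + (-2 + I*√2))*(1/42307) = (-32940 + I*√2)*(1/42307) = -32940/42307 + I*√2/42307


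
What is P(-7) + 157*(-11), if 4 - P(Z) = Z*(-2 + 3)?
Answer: -1716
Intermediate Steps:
P(Z) = 4 - Z (P(Z) = 4 - Z*(-2 + 3) = 4 - Z)
P(-7) + 157*(-11) = (4 - 1*(-7)) + 157*(-11) = (4 + 7) - 1727 = 11 - 1727 = -1716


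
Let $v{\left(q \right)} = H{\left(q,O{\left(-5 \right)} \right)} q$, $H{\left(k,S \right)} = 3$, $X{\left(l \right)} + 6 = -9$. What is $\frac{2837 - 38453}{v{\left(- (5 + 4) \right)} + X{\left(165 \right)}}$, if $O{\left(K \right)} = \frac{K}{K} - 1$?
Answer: $848$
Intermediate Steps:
$X{\left(l \right)} = -15$ ($X{\left(l \right)} = -6 - 9 = -15$)
$O{\left(K \right)} = 0$ ($O{\left(K \right)} = 1 - 1 = 0$)
$v{\left(q \right)} = 3 q$
$\frac{2837 - 38453}{v{\left(- (5 + 4) \right)} + X{\left(165 \right)}} = \frac{2837 - 38453}{3 \left(- (5 + 4)\right) - 15} = - \frac{35616}{3 \left(\left(-1\right) 9\right) - 15} = - \frac{35616}{3 \left(-9\right) - 15} = - \frac{35616}{-27 - 15} = - \frac{35616}{-42} = \left(-35616\right) \left(- \frac{1}{42}\right) = 848$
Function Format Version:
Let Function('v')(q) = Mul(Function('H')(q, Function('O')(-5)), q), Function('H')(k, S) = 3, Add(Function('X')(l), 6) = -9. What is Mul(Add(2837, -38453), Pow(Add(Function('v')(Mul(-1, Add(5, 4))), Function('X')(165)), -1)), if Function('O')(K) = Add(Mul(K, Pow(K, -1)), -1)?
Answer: 848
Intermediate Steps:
Function('X')(l) = -15 (Function('X')(l) = Add(-6, -9) = -15)
Function('O')(K) = 0 (Function('O')(K) = Add(1, -1) = 0)
Function('v')(q) = Mul(3, q)
Mul(Add(2837, -38453), Pow(Add(Function('v')(Mul(-1, Add(5, 4))), Function('X')(165)), -1)) = Mul(Add(2837, -38453), Pow(Add(Mul(3, Mul(-1, Add(5, 4))), -15), -1)) = Mul(-35616, Pow(Add(Mul(3, Mul(-1, 9)), -15), -1)) = Mul(-35616, Pow(Add(Mul(3, -9), -15), -1)) = Mul(-35616, Pow(Add(-27, -15), -1)) = Mul(-35616, Pow(-42, -1)) = Mul(-35616, Rational(-1, 42)) = 848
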